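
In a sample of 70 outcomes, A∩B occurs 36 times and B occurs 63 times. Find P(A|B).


P(A|B) = P(A∩B)/P(B) = (36/70)/(63/70) = 36/63 = 4/7

4/7


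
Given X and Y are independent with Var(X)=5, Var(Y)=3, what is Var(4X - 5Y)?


Independence => Cov(X,Y)=0
Var(4X - 5Y) = 4^2*Var(X) + (-5)^2*Var(Y)
= 16*5 + 25*3 = 155

155


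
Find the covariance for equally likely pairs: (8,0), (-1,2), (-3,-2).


E[X]=4/3, E[Y]=0, E[XY]=4/3
Cov(X,Y) = E[XY] - E[X]E[Y] = 4/3 - 4/3*0 = 4/3

4/3


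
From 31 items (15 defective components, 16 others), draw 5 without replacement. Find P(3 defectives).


P(X=3) = C(15,3)*C(16,2) / C(31,5)
= 455*120 / 169911
= 54600/169911 = 2600/8091

2600/8091


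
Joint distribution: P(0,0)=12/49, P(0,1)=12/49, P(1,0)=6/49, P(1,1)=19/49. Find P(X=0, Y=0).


Read from table: P(X=0, Y=0) = 12/49

12/49


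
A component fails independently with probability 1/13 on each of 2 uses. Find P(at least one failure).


P(at least one) = 1 - P(none)
P(none) = (1 - 1/13)^2 = (12/13)^2 = 144/169
P(at least one) = 1 - 144/169 = 25/169

25/169


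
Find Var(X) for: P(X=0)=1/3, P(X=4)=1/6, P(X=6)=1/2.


E[X] = 11/3, E[X^2] = 62/3
Var(X) = E[X^2] - (E[X])^2 = 62/3 - (11/3)^2 = 65/9

65/9


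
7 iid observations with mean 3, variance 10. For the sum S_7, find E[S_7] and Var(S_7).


E[S_n] = n*mu = 7*3 = 21
Var(S_n) = n*sigma^2 = 7*10 = 70

E[S_7]=21, Var(S_7)=70


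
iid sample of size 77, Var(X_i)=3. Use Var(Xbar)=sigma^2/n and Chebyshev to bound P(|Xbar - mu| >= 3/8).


Var(Xbar) = Var(X)/n = 3/77
Chebyshev: P(|Xbar-mu| >= 3/8) <= Var(Xbar)/(3/8)^2 = (3/77)/(9/64) = 64/231

64/231


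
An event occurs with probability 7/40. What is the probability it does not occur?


P(A') = 1 - P(A) = 1 - 7/40 = 33/40

33/40


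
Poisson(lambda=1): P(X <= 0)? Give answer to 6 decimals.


P(X<=0) = e^(-1)*1^0/0!
≈ 0.3678794412
≈ 0.367879

0.367879


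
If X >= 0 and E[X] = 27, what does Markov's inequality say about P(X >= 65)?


Markov: P(X >= a) <= E[X]/a
P(X >= 65) <= 27/65

27/65


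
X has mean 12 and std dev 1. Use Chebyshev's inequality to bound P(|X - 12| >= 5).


k = 5/1 = 5
Chebyshev: P(|X-mu| >= k*sigma) <= 1/k^2 = 1/5^2 = 1/25

1/25


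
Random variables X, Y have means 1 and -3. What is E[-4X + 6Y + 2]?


E[-4X + 6Y + 2] = -4*E[X] + 6*E[Y] + 2
= (-4)*(1) + (6)*(-3) + (2)
= -4 - 18 + 2 = -20

-20


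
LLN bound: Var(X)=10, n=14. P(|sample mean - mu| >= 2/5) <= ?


Var(Xbar) = Var(X)/n = 10/14
Chebyshev: P(|Xbar-mu| >= 2/5) <= Var(Xbar)/(2/5)^2 = (5/7)/(4/25) = 125/28
Bound exceeds 1, so trivial bound: 1

1


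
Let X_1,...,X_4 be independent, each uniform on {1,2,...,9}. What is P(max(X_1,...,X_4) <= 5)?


P(max <= 5) = P(all X_i <= 5) = (P(X_1 <= 5))^4
= (5/9)^4 = 625/6561

625/6561


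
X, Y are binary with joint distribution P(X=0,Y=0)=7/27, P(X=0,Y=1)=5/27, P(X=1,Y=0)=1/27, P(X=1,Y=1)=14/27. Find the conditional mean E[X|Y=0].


P(Y=0) = 8/27
E[X|Y=0] = (0*7 + 1*1)/8 = 1/8

1/8


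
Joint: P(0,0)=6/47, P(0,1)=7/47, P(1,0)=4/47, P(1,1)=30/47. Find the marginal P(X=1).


P(X=1) = P(1,0)+P(1,1) = 4/47 + 30/47 = 34/47

34/47


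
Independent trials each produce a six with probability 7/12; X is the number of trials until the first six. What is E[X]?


For geometric (trials until first success), E[X] = 1/p = 1/(7/12) = 12/7

12/7


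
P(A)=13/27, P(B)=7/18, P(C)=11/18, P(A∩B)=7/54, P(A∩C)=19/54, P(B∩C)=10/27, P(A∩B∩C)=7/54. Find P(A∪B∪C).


P(A∪B∪C) = P(A)+P(B)+P(C) - P(AB)-P(AC)-P(BC) + P(ABC)
= 13/27+7/18+11/18 - 7/54-19/54-10/27 + 7/54
= 41/54

41/54


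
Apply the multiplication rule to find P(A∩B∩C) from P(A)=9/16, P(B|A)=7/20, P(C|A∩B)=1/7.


P(A∩B∩C) = P(A) * P(B|A) * P(C|A∩B)
= 9/16 * 7/20 * 1/7
= 63/320 * 1/7 = 9/320

9/320


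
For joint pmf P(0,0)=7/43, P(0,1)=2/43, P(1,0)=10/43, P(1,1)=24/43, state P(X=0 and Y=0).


Read from table: P(X=0, Y=0) = 7/43

7/43


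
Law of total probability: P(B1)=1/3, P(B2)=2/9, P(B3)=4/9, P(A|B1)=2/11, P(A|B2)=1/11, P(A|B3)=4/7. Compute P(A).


P(A) = P(A|B1)P(B1) + P(A|B2)P(B2) + P(A|B3)P(B3)
= 2/11*1/3 + 1/11*2/9 + 4/7*4/9
= 2/33 + 2/99 + 16/63 = 232/693

232/693


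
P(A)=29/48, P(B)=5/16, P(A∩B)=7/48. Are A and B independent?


P(A)*P(B) = 29/48*5/16 = 145/768
P(A∩B) = 7/48 != 145/768, so not independent

No, A and B are not independent


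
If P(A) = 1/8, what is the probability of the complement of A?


P(A') = 1 - P(A) = 1 - 1/8 = 7/8

7/8


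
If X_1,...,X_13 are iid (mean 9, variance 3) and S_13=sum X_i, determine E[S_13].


E[S_n] = n*E[X_1] = 13*9 = 117

117


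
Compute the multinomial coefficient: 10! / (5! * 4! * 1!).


10! = 3628800
Denominator: 5!=120 * 4!=24 * 1!=1
Coefficient = 3628800 / 2880 = 1260

1260


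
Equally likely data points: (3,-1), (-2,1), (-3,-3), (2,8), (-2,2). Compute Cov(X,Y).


E[X]=-2/5, E[Y]=7/5, E[XY]=16/5
Cov(X,Y) = E[XY] - E[X]E[Y] = 16/5 + 2/5*7/5 = 94/25

94/25


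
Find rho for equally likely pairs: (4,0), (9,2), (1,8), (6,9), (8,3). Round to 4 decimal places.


Cov(X,Y) = -3.8400, Var(X) = 8.2400, Var(Y) = 12.2400
rho = Cov/(sqrt(VarX)*sqrt(VarY)) = -0.3824

-0.3824


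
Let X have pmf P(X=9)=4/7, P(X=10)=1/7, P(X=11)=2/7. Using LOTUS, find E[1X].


E[1X] = sum(g(x)*P(x))
= 9*4/7 + 10*1/7 + 11*2/7
= 68/7

68/7


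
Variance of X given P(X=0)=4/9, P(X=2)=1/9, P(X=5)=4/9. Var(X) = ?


E[X] = 22/9, E[X^2] = 104/9
Var(X) = E[X^2] - (E[X])^2 = 104/9 - (22/9)^2 = 452/81

452/81


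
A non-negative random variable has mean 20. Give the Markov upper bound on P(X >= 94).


Markov: P(X >= a) <= E[X]/a
P(X >= 94) <= 20/94 = 10/47

10/47


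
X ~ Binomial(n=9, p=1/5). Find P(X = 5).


P(X=5) = C(9,5) * p^5 * (1-p)^4
= 126 * 1/3125 * 256/625
= 32256/1953125

32256/1953125


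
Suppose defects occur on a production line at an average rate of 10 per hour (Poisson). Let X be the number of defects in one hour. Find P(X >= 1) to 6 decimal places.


P(X>=1) = 1 - P(X<=0) = 1 - (e^(-10)*10^0/0!)
≈ 1 - 0.0000453999 = 0.9999546001
≈ 0.999955

0.999955


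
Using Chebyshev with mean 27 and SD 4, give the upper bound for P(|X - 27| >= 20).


k = 20/4 = 5
Chebyshev: P(|X-mu| >= k*sigma) <= 1/k^2 = 1/5^2 = 1/25

1/25


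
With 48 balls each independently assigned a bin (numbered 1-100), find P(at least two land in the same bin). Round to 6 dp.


P(all different) = prod((100-i)/100 for i=0..47) = 0.000001
P(at least one match) = 1 - 0.000001 = 0.999999

0.999999


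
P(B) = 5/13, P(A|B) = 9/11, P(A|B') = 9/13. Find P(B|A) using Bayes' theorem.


P(A) = P(A|B)P(B) + P(A|B')P(B') = 9/11*5/13 + 9/13*8/13 = 1377/1859
P(B|A) = P(A|B)P(B)/P(A) = (45/143)/(1377/1859) = 65/153

65/153


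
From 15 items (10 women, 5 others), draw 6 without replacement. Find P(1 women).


P(X=1) = C(10,1)*C(5,5) / C(15,6)
= 10*1 / 5005
= 10/5005 = 2/1001

2/1001


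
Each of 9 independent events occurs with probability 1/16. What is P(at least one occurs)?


P(at least one) = 1 - P(none)
P(none) = (1 - 1/16)^9 = (15/16)^9 = 38443359375/68719476736
P(at least one) = 1 - 38443359375/68719476736 = 30276117361/68719476736

30276117361/68719476736


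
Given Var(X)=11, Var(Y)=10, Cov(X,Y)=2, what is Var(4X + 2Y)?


Var(4X + 2Y) = 4^2*Var(X) + 2^2*Var(Y) + 2*4*2*Cov(X,Y)
= 16*11 + 4*10 + 16*2
= 176 + 40 + 32 = 248

248


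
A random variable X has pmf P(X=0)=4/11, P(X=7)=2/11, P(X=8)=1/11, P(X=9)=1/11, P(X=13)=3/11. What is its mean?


E[X] = sum(x * P(x))
= 0*4/11 + 7*2/11 + 8*1/11 + 9*1/11 + 13*3/11
= 70/11

70/11


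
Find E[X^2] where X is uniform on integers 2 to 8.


E[X^2] = (1/7) * sum(x^2 for x=2..8)
= 203/7 = 29

29


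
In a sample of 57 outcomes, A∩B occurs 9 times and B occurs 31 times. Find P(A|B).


P(A|B) = P(A∩B)/P(B) = (9/57)/(31/57) = 9/31

9/31


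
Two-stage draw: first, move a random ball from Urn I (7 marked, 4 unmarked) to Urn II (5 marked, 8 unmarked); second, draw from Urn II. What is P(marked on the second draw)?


P(transfer marked) = 7/11; P(transfer unmarked) = 4/11
If marked transferred: Urn II has 6 marked of 14, so P(marked|marked moved) = 3/7
If unmarked transferred: Urn II has 5 marked of 14, so P(marked|unmarked moved) = 5/14
By total probability: P(marked) = 7/11*3/7 + 4/11*5/14 = 31/77

31/77


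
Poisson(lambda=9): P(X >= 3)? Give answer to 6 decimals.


P(X>=3) = 1 - P(X<=2) = 1 - (e^(-9)*9^0/0! + e^(-9)*9^1/1! + e^(-9)*9^2/2!)
≈ 1 - (0.0001234098 + 0.0011106882 + 0.0049980971)
= 1 - 0.0062321951 = 0.9937678049
≈ 0.993768

0.993768


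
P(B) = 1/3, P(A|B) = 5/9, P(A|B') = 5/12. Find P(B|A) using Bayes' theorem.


P(A) = P(A|B)P(B) + P(A|B')P(B') = 5/9*1/3 + 5/12*2/3 = 25/54
P(B|A) = P(A|B)P(B)/P(A) = (5/27)/(25/54) = 2/5

2/5


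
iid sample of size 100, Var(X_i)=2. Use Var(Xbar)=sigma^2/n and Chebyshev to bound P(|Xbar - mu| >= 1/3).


Var(Xbar) = Var(X)/n = 2/100
Chebyshev: P(|Xbar-mu| >= 1/3) <= Var(Xbar)/(1/3)^2 = (1/50)/(1/9) = 9/50

9/50


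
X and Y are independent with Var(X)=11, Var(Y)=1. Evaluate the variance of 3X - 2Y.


Independence => Cov(X,Y)=0
Var(3X - 2Y) = 3^2*Var(X) + (-2)^2*Var(Y)
= 9*11 + 4*1 = 103

103


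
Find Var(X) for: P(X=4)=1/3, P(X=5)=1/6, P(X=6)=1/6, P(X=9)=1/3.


E[X] = 37/6, E[X^2] = 85/2
Var(X) = E[X^2] - (E[X])^2 = 85/2 - (37/6)^2 = 161/36

161/36


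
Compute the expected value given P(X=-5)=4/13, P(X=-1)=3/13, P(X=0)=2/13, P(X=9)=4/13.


E[X] = sum(x * P(x))
= -5*4/13 - 1*3/13 + 0*2/13 + 9*4/13
= 1

1


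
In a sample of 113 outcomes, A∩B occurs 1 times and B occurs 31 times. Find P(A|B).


P(A|B) = P(A∩B)/P(B) = (1/113)/(31/113) = 1/31

1/31


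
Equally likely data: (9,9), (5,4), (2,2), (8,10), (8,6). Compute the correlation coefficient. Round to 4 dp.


Cov(X,Y) = 6.9200, Var(X) = 6.6400, Var(Y) = 8.9600
rho = Cov/(sqrt(VarX)*sqrt(VarY)) = 0.8972

0.8972


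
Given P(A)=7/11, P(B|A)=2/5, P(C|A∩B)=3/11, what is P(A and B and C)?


P(A∩B∩C) = P(A) * P(B|A) * P(C|A∩B)
= 7/11 * 2/5 * 3/11
= 14/55 * 3/11 = 42/605

42/605


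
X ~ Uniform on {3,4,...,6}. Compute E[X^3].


E[X^3] = (1/4) * sum(x^3 for x=3..6)
= 432/4 = 108

108


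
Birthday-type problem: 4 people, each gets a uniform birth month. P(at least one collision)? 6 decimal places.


P(all different) = prod((12-i)/12 for i=0..3) = 0.572917
P(at least one match) = 1 - 0.572917 = 0.427083

0.427083


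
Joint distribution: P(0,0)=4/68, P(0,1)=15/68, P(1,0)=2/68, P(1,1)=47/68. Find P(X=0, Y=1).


Read from table: P(X=0, Y=1) = 15/68

15/68


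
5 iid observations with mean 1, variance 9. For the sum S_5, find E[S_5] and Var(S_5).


E[S_n] = n*mu = 5*1 = 5
Var(S_n) = n*sigma^2 = 5*9 = 45

E[S_5]=5, Var(S_5)=45


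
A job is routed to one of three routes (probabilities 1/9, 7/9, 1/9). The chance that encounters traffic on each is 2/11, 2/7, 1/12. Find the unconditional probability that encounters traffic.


P(A) = P(A|B1)P(B1) + P(A|B2)P(B2) + P(A|B3)P(B3)
= 2/11*1/9 + 2/7*7/9 + 1/12*1/9
= 2/99 + 2/9 + 1/108 = 299/1188

299/1188


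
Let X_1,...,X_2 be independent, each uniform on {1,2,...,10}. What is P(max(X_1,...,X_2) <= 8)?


P(max <= 8) = P(all X_i <= 8) = (P(X_1 <= 8))^2
= (8/10)^2 = (4/5)^2 = 16/25

16/25


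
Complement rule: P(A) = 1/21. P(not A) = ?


P(A') = 1 - P(A) = 1 - 1/21 = 20/21

20/21


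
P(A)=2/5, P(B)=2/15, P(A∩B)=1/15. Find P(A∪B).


P(A∪B) = P(A) + P(B) - P(A∩B)
= 2/5 + 2/15 - 1/15 = 7/15

7/15


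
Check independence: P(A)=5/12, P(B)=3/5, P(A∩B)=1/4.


P(A)*P(B) = 5/12*3/5 = 1/4
P(A∩B) = 1/4, which equals P(A)P(B), so independent

Yes, A and B are independent


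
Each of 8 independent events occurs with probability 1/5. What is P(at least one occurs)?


P(at least one) = 1 - P(none)
P(none) = (1 - 1/5)^8 = (4/5)^8 = 65536/390625
P(at least one) = 1 - 65536/390625 = 325089/390625

325089/390625


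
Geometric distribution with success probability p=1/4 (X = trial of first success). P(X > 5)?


P(X > 5) = P(first 5 trials all fail) = (1-p)^5 = (3/4)^5 = 243/1024

243/1024


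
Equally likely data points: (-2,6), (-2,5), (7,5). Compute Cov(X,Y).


E[X]=1, E[Y]=16/3, E[XY]=13/3
Cov(X,Y) = E[XY] - E[X]E[Y] = 13/3 - 1*16/3 = -1

-1


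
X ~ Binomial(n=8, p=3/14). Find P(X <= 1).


P(X<=1) = P(X=0) + P(X=1)
= 214358881/1475789056 + 58461513/184473632
= 97435855/210827008

97435855/210827008


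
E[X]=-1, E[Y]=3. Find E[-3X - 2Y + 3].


E[-3X - 2Y + 3] = -3*E[X] - 2*E[Y] + 3
= (-3)*(-1) + (-2)*(3) + (3)
= 3 - 6 + 3 = 0

0


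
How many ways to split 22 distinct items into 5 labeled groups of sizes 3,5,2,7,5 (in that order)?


22! = 1124000727777607680000
Denominator: 3!=6 * 5!=120 * 2!=2 * 7!=5040 * 5!=120
Coefficient = 1124000727777607680000 / 870912000 = 1290601952640

1290601952640


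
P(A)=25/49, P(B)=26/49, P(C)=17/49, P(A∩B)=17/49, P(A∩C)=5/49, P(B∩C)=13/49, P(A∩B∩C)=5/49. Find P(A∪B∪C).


P(A∪B∪C) = P(A)+P(B)+P(C) - P(AB)-P(AC)-P(BC) + P(ABC)
= 25/49+26/49+17/49 - 17/49-5/49-13/49 + 5/49
= 38/49

38/49


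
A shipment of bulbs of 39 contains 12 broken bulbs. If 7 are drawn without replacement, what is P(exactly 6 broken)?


P(X=6) = C(12,6)*C(27,1) / C(39,7)
= 924*27 / 15380937
= 24948/15380937 = 252/155363

252/155363


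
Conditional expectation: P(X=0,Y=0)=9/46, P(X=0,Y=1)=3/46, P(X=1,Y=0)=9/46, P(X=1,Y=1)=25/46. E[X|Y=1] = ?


P(Y=1) = 28/46
E[X|Y=1] = (0*3 + 1*25)/28 = 25/28

25/28


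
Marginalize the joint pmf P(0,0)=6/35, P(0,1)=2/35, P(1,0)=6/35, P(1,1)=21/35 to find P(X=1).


P(X=1) = P(1,0)+P(1,1) = 6/35 + 21/35 = 27/35

27/35


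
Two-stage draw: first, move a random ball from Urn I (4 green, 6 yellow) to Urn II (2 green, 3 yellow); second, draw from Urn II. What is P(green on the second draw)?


P(transfer green) = 4/10 = 2/5; P(transfer yellow) = 3/5
If green transferred: Urn II has 3 green of 6, so P(green|green moved) = 1/2
If yellow transferred: Urn II has 2 green of 6, so P(green|yellow moved) = 1/3
By total probability: P(green) = 2/5*1/2 + 3/5*1/3 = 2/5

2/5


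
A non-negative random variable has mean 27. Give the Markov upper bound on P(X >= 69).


Markov: P(X >= a) <= E[X]/a
P(X >= 69) <= 27/69 = 9/23

9/23


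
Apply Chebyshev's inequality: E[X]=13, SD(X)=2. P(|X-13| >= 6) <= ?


k = 6/2 = 3
Chebyshev: P(|X-mu| >= k*sigma) <= 1/k^2 = 1/3^2 = 1/9

1/9


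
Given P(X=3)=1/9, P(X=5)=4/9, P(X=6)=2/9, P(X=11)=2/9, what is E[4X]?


E[4X] = sum(g(x)*P(x))
= 12*1/9 + 20*4/9 + 24*2/9 + 44*2/9
= 76/3

76/3


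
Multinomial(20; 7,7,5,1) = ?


20! = 2432902008176640000
Denominator: 7!=5040 * 7!=5040 * 5!=120 * 1!=1
Coefficient = 2432902008176640000 / 3048192000 = 798145920

798145920


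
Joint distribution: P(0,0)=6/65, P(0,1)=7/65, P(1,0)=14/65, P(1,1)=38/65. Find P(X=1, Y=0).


Read from table: P(X=1, Y=0) = 14/65

14/65


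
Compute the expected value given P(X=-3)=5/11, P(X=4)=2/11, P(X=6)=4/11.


E[X] = sum(x * P(x))
= -3*5/11 + 4*2/11 + 6*4/11
= 17/11

17/11


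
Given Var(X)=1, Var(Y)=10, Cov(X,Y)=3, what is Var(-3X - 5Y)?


Var(-3X - 5Y) = (-3)^2*Var(X) + (-5)^2*Var(Y) + 2*(-3)*(-5)*Cov(X,Y)
= 9*1 + 25*10 + 30*3
= 9 + 250 + 90 = 349

349


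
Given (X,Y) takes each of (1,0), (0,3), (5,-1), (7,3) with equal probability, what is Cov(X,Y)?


E[X]=13/4, E[Y]=5/4, E[XY]=4
Cov(X,Y) = E[XY] - E[X]E[Y] = 4 - 13/4*5/4 = -1/16

-1/16


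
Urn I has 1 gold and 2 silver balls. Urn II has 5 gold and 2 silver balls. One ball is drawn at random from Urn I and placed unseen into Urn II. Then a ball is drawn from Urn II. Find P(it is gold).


P(transfer gold) = 1/3; P(transfer silver) = 2/3
If gold transferred: Urn II has 6 gold of 8, so P(gold|gold moved) = 3/4
If silver transferred: Urn II has 5 gold of 8, so P(gold|silver moved) = 5/8
By total probability: P(gold) = 1/3*3/4 + 2/3*5/8 = 2/3

2/3


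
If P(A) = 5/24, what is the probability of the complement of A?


P(A') = 1 - P(A) = 1 - 5/24 = 19/24

19/24


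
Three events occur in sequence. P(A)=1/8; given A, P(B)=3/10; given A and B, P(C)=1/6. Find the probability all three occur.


P(A∩B∩C) = P(A) * P(B|A) * P(C|A∩B)
= 1/8 * 3/10 * 1/6
= 3/80 * 1/6 = 1/160

1/160


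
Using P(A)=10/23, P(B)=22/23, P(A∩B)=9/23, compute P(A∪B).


P(A∪B) = P(A) + P(B) - P(A∩B)
= 10/23 + 22/23 - 9/23 = 1

1


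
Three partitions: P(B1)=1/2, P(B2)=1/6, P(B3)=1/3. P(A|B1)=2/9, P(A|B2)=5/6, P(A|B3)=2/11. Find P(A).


P(A) = P(A|B1)P(B1) + P(A|B2)P(B2) + P(A|B3)P(B3)
= 2/9*1/2 + 5/6*1/6 + 2/11*1/3
= 1/9 + 5/36 + 2/33 = 41/132

41/132


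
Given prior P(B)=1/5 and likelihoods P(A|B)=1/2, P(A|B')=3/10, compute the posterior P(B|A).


P(A) = P(A|B)P(B) + P(A|B')P(B') = 1/2*1/5 + 3/10*4/5 = 17/50
P(B|A) = P(A|B)P(B)/P(A) = (1/10)/(17/50) = 5/17

5/17


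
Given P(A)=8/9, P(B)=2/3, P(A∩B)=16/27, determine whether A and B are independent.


P(A)*P(B) = 8/9*2/3 = 16/27
P(A∩B) = 16/27, which equals P(A)P(B), so independent

Yes, A and B are independent


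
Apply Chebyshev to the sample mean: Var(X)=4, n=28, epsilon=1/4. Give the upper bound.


Var(Xbar) = Var(X)/n = 4/28
Chebyshev: P(|Xbar-mu| >= 1/4) <= Var(Xbar)/(1/4)^2 = (1/7)/(1/16) = 16/7
Bound exceeds 1, so trivial bound: 1

1


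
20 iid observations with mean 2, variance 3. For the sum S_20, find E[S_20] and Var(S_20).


E[S_n] = n*mu = 20*2 = 40
Var(S_n) = n*sigma^2 = 20*3 = 60

E[S_20]=40, Var(S_20)=60


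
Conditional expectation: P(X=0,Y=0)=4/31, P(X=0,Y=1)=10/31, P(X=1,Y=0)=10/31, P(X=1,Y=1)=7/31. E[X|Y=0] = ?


P(Y=0) = 14/31
E[X|Y=0] = (0*4 + 1*10)/14 = 10/14 = 5/7

5/7


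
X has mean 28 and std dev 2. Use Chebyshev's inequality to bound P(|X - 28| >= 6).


k = 6/2 = 3
Chebyshev: P(|X-mu| >= k*sigma) <= 1/k^2 = 1/3^2 = 1/9

1/9


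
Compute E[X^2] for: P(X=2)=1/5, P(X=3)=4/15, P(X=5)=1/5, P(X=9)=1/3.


E[X^2] = sum(x^2 * P(x))
= 4*1/5 + 9*4/15 + 25*1/5 + 81*1/3
= 176/5

176/5


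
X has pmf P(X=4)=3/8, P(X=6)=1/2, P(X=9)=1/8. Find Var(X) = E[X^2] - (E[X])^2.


E[X] = 45/8, E[X^2] = 273/8
Var(X) = E[X^2] - (E[X])^2 = 273/8 - (45/8)^2 = 159/64

159/64


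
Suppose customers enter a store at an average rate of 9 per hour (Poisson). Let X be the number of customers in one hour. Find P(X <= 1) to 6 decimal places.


P(X<=1) = e^(-9)*9^0/0! + e^(-9)*9^1/1!
≈ 0.0001234098 + 0.0011106882
= 0.0012340980
≈ 0.001234

0.001234


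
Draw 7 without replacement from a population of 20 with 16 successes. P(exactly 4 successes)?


P(X=4) = C(16,4)*C(4,3) / C(20,7)
= 1820*4 / 77520
= 7280/77520 = 91/969

91/969


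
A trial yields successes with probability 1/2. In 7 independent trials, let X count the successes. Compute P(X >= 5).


P(X>=5) = P(X=5) + P(X=6) + P(X=7)
= 21/128 + 7/128 + 1/128
= 29/128

29/128


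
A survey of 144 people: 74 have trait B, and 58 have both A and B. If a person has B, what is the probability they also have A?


P(A|B) = P(A∩B)/P(B) = (58/144)/(74/144) = 58/74 = 29/37

29/37


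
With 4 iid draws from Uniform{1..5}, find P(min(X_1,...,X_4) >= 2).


P(min >= 2) = P(all X_i >= 2) = (P(X_1 >= 2))^4
= (4/5)^4 = 256/625

256/625


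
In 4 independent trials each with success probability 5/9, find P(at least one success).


P(at least one) = 1 - P(none)
P(none) = (1 - 5/9)^4 = (4/9)^4 = 256/6561
P(at least one) = 1 - 256/6561 = 6305/6561

6305/6561


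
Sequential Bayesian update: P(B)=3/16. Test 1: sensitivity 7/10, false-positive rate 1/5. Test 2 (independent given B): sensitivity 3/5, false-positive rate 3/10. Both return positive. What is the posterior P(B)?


After test 1: P(+) = 7/10*3/16 + 1/5*13/16 = 47/160
P(B|+) = (21/160)/(47/160) = 21/47
After test 2 (use post1 as new prior): P(+) = 3/5*21/47 + 3/10*26/47 = 102/235
P(B|+,+) = (63/235)/(102/235) = 21/34

21/34


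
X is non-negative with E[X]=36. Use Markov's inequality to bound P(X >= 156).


Markov: P(X >= a) <= E[X]/a
P(X >= 156) <= 36/156 = 3/13

3/13


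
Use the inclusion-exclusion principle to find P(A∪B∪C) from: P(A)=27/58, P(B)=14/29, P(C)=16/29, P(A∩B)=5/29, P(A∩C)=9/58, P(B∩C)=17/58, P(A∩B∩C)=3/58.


P(A∪B∪C) = P(A)+P(B)+P(C) - P(AB)-P(AC)-P(BC) + P(ABC)
= 27/58+14/29+16/29 - 5/29-9/58-17/58 + 3/58
= 27/29

27/29


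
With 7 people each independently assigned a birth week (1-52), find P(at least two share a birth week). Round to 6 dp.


P(all different) = prod((52-i)/52 for i=0..6) = 0.655863
P(at least one match) = 1 - 0.655863 = 0.344137

0.344137


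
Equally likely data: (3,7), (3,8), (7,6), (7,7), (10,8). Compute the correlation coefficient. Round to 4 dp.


Cov(X,Y) = 0.0000, Var(X) = 7.2000, Var(Y) = 0.5600
rho = Cov/(sqrt(VarX)*sqrt(VarY)) = 0.0000

0.0000


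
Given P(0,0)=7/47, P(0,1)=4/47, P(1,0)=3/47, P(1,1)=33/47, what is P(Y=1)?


P(Y=1) = P(0,1)+P(1,1) = 4/47 + 33/47 = 37/47

37/47


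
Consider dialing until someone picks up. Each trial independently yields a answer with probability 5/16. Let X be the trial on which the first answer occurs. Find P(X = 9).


P(X=9) = (1-p)^8 * p = (11/16)^8 * 5/16
= 214358881/4294967296 * 5/16 = 1071794405/68719476736

1071794405/68719476736


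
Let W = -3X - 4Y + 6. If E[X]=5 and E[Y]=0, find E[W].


E[-3X - 4Y + 6] = -3*E[X] - 4*E[Y] + 6
= (-3)*(5) + (-4)*(0) + (6)
= -15 + 0 + 6 = -9

-9


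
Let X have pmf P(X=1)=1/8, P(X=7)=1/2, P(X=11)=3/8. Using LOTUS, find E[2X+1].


E[2X+1] = sum(g(x)*P(x))
= 3*1/8 + 15*1/2 + 23*3/8
= 33/2

33/2


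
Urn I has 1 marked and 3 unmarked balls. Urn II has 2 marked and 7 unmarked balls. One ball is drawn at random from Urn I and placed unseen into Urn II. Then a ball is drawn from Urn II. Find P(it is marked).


P(transfer marked) = 1/4; P(transfer unmarked) = 3/4
If marked transferred: Urn II has 3 marked of 10, so P(marked|marked moved) = 3/10
If unmarked transferred: Urn II has 2 marked of 10, so P(marked|unmarked moved) = 1/5
By total probability: P(marked) = 1/4*3/10 + 3/4*1/5 = 9/40

9/40


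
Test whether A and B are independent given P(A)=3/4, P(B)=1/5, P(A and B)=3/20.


P(A)*P(B) = 3/4*1/5 = 3/20
P(A∩B) = 3/20, which equals P(A)P(B), so independent

Yes, A and B are independent


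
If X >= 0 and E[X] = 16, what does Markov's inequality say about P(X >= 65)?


Markov: P(X >= a) <= E[X]/a
P(X >= 65) <= 16/65

16/65


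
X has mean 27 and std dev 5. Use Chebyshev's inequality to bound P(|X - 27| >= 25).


k = 25/5 = 5
Chebyshev: P(|X-mu| >= k*sigma) <= 1/k^2 = 1/5^2 = 1/25

1/25


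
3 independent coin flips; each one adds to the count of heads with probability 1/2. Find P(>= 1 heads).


P(at least one) = 1 - P(none)
P(none) = (1 - 1/2)^3 = (1/2)^3 = 1/8
P(at least one) = 1 - 1/8 = 7/8

7/8


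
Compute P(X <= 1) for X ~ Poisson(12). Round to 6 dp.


P(X<=1) = e^(-12)*12^0/0! + e^(-12)*12^1/1!
≈ 0.0000061442 + 0.0000737305
= 0.0000798747
≈ 0.000080

0.000080


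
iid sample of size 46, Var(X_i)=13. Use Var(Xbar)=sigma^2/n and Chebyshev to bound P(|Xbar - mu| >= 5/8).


Var(Xbar) = Var(X)/n = 13/46
Chebyshev: P(|Xbar-mu| >= 5/8) <= Var(Xbar)/(5/8)^2 = (13/46)/(25/64) = 416/575

416/575


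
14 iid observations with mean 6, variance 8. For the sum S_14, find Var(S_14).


By independence, Var(S_n) = n*Var(X_1) = 14*8 = 112

112


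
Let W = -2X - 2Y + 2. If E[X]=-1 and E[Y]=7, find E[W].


E[-2X - 2Y + 2] = -2*E[X] - 2*E[Y] + 2
= (-2)*(-1) + (-2)*(7) + (2)
= 2 - 14 + 2 = -10

-10


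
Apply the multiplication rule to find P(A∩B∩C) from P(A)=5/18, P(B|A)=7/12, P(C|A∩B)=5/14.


P(A∩B∩C) = P(A) * P(B|A) * P(C|A∩B)
= 5/18 * 7/12 * 5/14
= 35/216 * 5/14 = 25/432

25/432


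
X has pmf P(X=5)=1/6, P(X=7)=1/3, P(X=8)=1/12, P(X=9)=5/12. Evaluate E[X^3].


E[X^3] = sum(x^3 * P(x))
= 125*1/6 + 343*1/3 + 512*1/12 + 729*5/12
= 5779/12

5779/12


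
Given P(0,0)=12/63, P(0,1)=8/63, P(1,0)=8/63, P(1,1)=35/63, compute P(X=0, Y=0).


Read from table: P(X=0, Y=0) = 12/63 = 4/21

4/21


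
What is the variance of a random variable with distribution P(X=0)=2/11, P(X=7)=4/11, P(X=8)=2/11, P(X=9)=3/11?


E[X] = 71/11, E[X^2] = 567/11
Var(X) = E[X^2] - (E[X])^2 = 567/11 - (71/11)^2 = 1196/121

1196/121


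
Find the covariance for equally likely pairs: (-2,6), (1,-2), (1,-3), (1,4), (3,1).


E[X]=4/5, E[Y]=6/5, E[XY]=-2
Cov(X,Y) = E[XY] - E[X]E[Y] = -2 - 4/5*6/5 = -74/25

-74/25


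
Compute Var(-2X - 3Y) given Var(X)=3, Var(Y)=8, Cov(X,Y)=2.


Var(-2X - 3Y) = (-2)^2*Var(X) + (-3)^2*Var(Y) + 2*(-2)*(-3)*Cov(X,Y)
= 4*3 + 9*8 + 12*2
= 12 + 72 + 24 = 108

108


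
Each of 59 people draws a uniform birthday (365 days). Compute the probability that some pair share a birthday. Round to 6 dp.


P(all different) = prod((365-i)/365 for i=0..58) = 0.007011
P(at least one match) = 1 - 0.007011 = 0.992989

0.992989


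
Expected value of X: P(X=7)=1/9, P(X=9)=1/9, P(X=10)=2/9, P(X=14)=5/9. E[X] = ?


E[X] = sum(x * P(x))
= 7*1/9 + 9*1/9 + 10*2/9 + 14*5/9
= 106/9

106/9


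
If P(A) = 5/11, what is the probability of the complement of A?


P(A') = 1 - P(A) = 1 - 5/11 = 6/11

6/11


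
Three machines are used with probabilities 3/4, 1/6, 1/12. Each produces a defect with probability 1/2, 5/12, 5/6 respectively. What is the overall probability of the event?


P(A) = P(A|B1)P(B1) + P(A|B2)P(B2) + P(A|B3)P(B3)
= 1/2*3/4 + 5/12*1/6 + 5/6*1/12
= 3/8 + 5/72 + 5/72 = 37/72

37/72


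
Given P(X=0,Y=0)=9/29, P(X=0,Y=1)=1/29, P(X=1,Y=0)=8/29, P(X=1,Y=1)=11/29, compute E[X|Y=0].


P(Y=0) = 17/29
E[X|Y=0] = (0*9 + 1*8)/17 = 8/17

8/17


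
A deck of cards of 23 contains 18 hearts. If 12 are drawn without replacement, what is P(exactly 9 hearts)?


P(X=9) = C(18,9)*C(5,3) / C(23,12)
= 48620*10 / 1352078
= 486200/1352078 = 1100/3059

1100/3059


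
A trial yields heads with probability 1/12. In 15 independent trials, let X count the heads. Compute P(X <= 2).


P(X<=2) = P(X=0) + P(X=1) + P(X=2)
= 4177248169415651/15407021574586368 + 1898749167916205/5135673858195456 + 1208294925037585/5135673858195456
= 13498380448277021/15407021574586368

13498380448277021/15407021574586368


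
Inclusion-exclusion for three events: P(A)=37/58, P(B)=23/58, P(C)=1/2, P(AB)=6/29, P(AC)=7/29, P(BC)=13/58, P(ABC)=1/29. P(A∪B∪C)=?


P(A∪B∪C) = P(A)+P(B)+P(C) - P(AB)-P(AC)-P(BC) + P(ABC)
= 37/58+23/58+1/2 - 6/29-7/29-13/58 + 1/29
= 26/29

26/29


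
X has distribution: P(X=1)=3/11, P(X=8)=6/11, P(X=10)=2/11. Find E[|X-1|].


E[|X-1|] = sum(g(x)*P(x))
= 0*3/11 + 7*6/11 + 9*2/11
= 60/11

60/11


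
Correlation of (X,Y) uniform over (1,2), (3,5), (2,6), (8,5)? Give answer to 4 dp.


Cov(X,Y) = 1.5000, Var(X) = 7.2500, Var(Y) = 2.2500
rho = Cov/(sqrt(VarX)*sqrt(VarY)) = 0.3714

0.3714


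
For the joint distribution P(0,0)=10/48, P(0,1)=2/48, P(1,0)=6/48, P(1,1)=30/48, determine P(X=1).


P(X=1) = P(1,0)+P(1,1) = 6/48 + 30/48 = 36/48 = 3/4

3/4


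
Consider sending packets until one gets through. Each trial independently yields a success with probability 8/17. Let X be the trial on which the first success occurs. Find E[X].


For geometric (trials until first success), E[X] = 1/p = 1/(8/17) = 17/8

17/8


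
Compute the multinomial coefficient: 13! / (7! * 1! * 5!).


13! = 6227020800
Denominator: 7!=5040 * 1!=1 * 5!=120
Coefficient = 6227020800 / 604800 = 10296

10296


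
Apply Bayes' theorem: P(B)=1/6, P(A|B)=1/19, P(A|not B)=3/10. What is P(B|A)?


P(A) = P(A|B)P(B) + P(A|B')P(B') = 1/19*1/6 + 3/10*5/6 = 59/228
P(B|A) = P(A|B)P(B)/P(A) = (1/114)/(59/228) = 2/59

2/59


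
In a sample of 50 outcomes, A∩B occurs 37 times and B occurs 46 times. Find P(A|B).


P(A|B) = P(A∩B)/P(B) = (37/50)/(46/50) = 37/46

37/46


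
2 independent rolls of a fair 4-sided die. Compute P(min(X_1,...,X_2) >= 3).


P(min >= 3) = P(all X_i >= 3) = (P(X_1 >= 3))^2
= (2/4)^2 = (1/2)^2 = 1/4

1/4


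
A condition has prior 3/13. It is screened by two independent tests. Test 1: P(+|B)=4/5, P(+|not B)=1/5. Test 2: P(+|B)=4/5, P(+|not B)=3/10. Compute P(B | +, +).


After test 1: P(+) = 4/5*3/13 + 1/5*10/13 = 22/65
P(B|+) = (12/65)/(22/65) = 6/11
After test 2 (use post1 as new prior): P(+) = 4/5*6/11 + 3/10*5/11 = 63/110
P(B|+,+) = (24/55)/(63/110) = 16/21

16/21


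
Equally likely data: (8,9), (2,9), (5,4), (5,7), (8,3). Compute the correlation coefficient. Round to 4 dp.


Cov(X,Y) = -2.0400, Var(X) = 5.0400, Var(Y) = 6.2400
rho = Cov/(sqrt(VarX)*sqrt(VarY)) = -0.3638

-0.3638


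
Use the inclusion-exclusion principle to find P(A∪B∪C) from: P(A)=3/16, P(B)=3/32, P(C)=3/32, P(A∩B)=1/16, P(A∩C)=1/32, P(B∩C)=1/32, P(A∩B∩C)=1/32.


P(A∪B∪C) = P(A)+P(B)+P(C) - P(AB)-P(AC)-P(BC) + P(ABC)
= 3/16+3/32+3/32 - 1/16-1/32-1/32 + 1/32
= 9/32

9/32


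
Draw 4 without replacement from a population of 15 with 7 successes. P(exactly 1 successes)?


P(X=1) = C(7,1)*C(8,3) / C(15,4)
= 7*56 / 1365
= 392/1365 = 56/195

56/195


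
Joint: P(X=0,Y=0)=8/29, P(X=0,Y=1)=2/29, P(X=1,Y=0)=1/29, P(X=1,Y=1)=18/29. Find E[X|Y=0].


P(Y=0) = 9/29
E[X|Y=0] = (0*8 + 1*1)/9 = 1/9

1/9


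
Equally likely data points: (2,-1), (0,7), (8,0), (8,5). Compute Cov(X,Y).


E[X]=9/2, E[Y]=11/4, E[XY]=19/2
Cov(X,Y) = E[XY] - E[X]E[Y] = 19/2 - 9/2*11/4 = -23/8

-23/8


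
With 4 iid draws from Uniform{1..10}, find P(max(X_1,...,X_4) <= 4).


P(max <= 4) = P(all X_i <= 4) = (P(X_1 <= 4))^4
= (4/10)^4 = (2/5)^4 = 16/625

16/625


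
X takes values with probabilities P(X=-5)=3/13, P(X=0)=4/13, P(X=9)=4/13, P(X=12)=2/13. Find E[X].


E[X] = sum(x * P(x))
= -5*3/13 + 0*4/13 + 9*4/13 + 12*2/13
= 45/13

45/13


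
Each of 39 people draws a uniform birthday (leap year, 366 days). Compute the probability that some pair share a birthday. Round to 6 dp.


P(all different) = prod((366-i)/366 for i=0..38) = 0.122510
P(at least one match) = 1 - 0.122510 = 0.877490

0.877490


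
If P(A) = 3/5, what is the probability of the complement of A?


P(A') = 1 - P(A) = 1 - 3/5 = 2/5

2/5


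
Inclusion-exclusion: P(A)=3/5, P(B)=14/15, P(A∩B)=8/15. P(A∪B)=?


P(A∪B) = P(A) + P(B) - P(A∩B)
= 3/5 + 14/15 - 8/15 = 1

1


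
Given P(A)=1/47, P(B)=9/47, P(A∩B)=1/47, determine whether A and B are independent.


P(A)*P(B) = 1/47*9/47 = 9/2209
P(A∩B) = 1/47 != 9/2209, so not independent

No, A and B are not independent


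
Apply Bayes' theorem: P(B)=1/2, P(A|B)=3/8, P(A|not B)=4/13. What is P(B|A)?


P(A) = P(A|B)P(B) + P(A|B')P(B') = 3/8*1/2 + 4/13*1/2 = 71/208
P(B|A) = P(A|B)P(B)/P(A) = (3/16)/(71/208) = 39/71

39/71


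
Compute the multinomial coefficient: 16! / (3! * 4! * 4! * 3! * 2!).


16! = 20922789888000
Denominator: 3!=6 * 4!=24 * 4!=24 * 3!=6 * 2!=2
Coefficient = 20922789888000 / 41472 = 504504000

504504000


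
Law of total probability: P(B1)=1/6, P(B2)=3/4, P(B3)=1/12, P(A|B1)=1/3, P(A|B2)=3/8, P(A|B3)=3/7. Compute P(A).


P(A) = P(A|B1)P(B1) + P(A|B2)P(B2) + P(A|B3)P(B3)
= 1/3*1/6 + 3/8*3/4 + 3/7*1/12
= 1/18 + 9/32 + 1/28 = 751/2016

751/2016


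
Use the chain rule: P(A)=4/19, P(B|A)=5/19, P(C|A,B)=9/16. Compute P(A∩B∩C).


P(A∩B∩C) = P(A) * P(B|A) * P(C|A∩B)
= 4/19 * 5/19 * 9/16
= 20/361 * 9/16 = 45/1444

45/1444


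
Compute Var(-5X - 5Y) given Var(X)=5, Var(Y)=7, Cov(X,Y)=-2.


Var(-5X - 5Y) = (-5)^2*Var(X) + (-5)^2*Var(Y) + 2*(-5)*(-5)*Cov(X,Y)
= 25*5 + 25*7 + 50*(-2)
= 125 + 175 - 100 = 200

200


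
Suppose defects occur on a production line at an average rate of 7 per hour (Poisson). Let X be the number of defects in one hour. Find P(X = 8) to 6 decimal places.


P(X=8) = e^(-7) * 7^8 / 8!
≈ 0.0009118819656 * 5764801 / 40320
≈ 0.130377

0.130377


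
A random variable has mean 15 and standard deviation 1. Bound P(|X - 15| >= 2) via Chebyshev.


k = 2/1 = 2
Chebyshev: P(|X-mu| >= k*sigma) <= 1/k^2 = 1/2^2 = 1/4

1/4


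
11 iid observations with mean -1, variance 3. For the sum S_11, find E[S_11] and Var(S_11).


E[S_n] = n*mu = 11*-1 = -11
Var(S_n) = n*sigma^2 = 11*3 = 33

E[S_11]=-11, Var(S_11)=33


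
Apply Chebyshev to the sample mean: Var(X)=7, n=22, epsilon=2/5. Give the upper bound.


Var(Xbar) = Var(X)/n = 7/22
Chebyshev: P(|Xbar-mu| >= 2/5) <= Var(Xbar)/(2/5)^2 = (7/22)/(4/25) = 175/88
Bound exceeds 1, so trivial bound: 1

1


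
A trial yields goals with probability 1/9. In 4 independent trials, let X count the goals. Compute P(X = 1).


P(X=1) = C(4,1) * p^1 * (1-p)^3
= 4 * 1/9 * 512/729
= 2048/6561

2048/6561


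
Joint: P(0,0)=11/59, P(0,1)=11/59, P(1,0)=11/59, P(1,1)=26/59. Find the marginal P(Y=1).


P(Y=1) = P(0,1)+P(1,1) = 11/59 + 26/59 = 37/59

37/59


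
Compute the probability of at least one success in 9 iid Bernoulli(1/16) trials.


P(at least one) = 1 - P(none)
P(none) = (1 - 1/16)^9 = (15/16)^9 = 38443359375/68719476736
P(at least one) = 1 - 38443359375/68719476736 = 30276117361/68719476736

30276117361/68719476736


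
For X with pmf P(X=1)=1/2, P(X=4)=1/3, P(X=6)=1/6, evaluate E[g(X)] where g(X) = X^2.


E[X^2] = sum(g(x)*P(x))
= 1*1/2 + 16*1/3 + 36*1/6
= 71/6

71/6


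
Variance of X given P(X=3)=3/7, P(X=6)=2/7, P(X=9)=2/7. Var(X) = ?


E[X] = 39/7, E[X^2] = 261/7
Var(X) = E[X^2] - (E[X])^2 = 261/7 - (39/7)^2 = 306/49

306/49


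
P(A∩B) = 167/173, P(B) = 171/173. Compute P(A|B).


P(A|B) = P(A∩B)/P(B) = (167/173)/(171/173) = 167/171

167/171


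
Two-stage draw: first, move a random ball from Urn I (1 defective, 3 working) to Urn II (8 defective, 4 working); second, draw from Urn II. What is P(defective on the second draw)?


P(transfer defective) = 1/4; P(transfer working) = 3/4
If defective transferred: Urn II has 9 defective of 13, so P(defective|defective moved) = 9/13
If working transferred: Urn II has 8 defective of 13, so P(defective|working moved) = 8/13
By total probability: P(defective) = 1/4*9/13 + 3/4*8/13 = 33/52

33/52


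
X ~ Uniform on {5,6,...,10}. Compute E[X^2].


E[X^2] = (1/6) * sum(x^2 for x=5..10)
= 355/6

355/6


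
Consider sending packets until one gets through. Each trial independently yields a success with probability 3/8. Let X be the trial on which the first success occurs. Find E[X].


For geometric (trials until first success), E[X] = 1/p = 1/(3/8) = 8/3

8/3


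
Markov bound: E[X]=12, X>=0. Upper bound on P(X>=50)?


Markov: P(X >= a) <= E[X]/a
P(X >= 50) <= 12/50 = 6/25

6/25


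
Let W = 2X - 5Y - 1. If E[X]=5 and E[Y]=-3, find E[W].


E[2X - 5Y - 1] = 2*E[X] - 5*E[Y] - 1
= (2)*(5) + (-5)*(-3) + (-1)
= 10 + 15 - 1 = 24

24


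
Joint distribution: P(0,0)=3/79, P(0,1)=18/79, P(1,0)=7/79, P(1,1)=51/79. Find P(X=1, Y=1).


Read from table: P(X=1, Y=1) = 51/79

51/79


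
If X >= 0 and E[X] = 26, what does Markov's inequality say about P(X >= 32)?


Markov: P(X >= a) <= E[X]/a
P(X >= 32) <= 26/32 = 13/16

13/16


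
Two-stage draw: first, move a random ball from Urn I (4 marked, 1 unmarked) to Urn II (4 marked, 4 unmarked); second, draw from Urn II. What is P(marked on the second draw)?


P(transfer marked) = 4/5; P(transfer unmarked) = 1/5
If marked transferred: Urn II has 5 marked of 9, so P(marked|marked moved) = 5/9
If unmarked transferred: Urn II has 4 marked of 9, so P(marked|unmarked moved) = 4/9
By total probability: P(marked) = 4/5*5/9 + 1/5*4/9 = 8/15

8/15


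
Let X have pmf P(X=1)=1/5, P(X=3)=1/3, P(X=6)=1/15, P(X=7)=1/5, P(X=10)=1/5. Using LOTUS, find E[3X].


E[3X] = sum(g(x)*P(x))
= 3*1/5 + 9*1/3 + 18*1/15 + 21*1/5 + 30*1/5
= 15

15


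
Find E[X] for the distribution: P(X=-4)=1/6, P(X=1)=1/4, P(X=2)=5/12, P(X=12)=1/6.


E[X] = sum(x * P(x))
= -4*1/6 + 1*1/4 + 2*5/12 + 12*1/6
= 29/12

29/12


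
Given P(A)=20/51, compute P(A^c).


P(A') = 1 - P(A) = 1 - 20/51 = 31/51

31/51


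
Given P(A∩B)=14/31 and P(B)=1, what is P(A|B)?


P(A|B) = P(A∩B)/P(B) = (14/31)/(31/31) = 14/31

14/31


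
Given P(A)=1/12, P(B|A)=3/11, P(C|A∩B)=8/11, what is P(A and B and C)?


P(A∩B∩C) = P(A) * P(B|A) * P(C|A∩B)
= 1/12 * 3/11 * 8/11
= 1/44 * 8/11 = 2/121

2/121


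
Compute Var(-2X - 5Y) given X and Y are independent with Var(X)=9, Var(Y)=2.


Independence => Cov(X,Y)=0
Var(-2X - 5Y) = (-2)^2*Var(X) + (-5)^2*Var(Y)
= 4*9 + 25*2 = 86

86


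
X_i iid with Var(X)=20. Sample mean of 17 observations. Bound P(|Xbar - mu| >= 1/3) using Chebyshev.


Var(Xbar) = Var(X)/n = 20/17
Chebyshev: P(|Xbar-mu| >= 1/3) <= Var(Xbar)/(1/3)^2 = (20/17)/(1/9) = 180/17
Bound exceeds 1, so trivial bound: 1

1


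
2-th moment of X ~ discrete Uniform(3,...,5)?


E[X^2] = (1/3) * sum(x^2 for x=3..5)
= 50/3

50/3


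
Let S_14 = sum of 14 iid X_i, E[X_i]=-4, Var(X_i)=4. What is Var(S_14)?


By independence, Var(S_n) = n*Var(X_1) = 14*4 = 56

56


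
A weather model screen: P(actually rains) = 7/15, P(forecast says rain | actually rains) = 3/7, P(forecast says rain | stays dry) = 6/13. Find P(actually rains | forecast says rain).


P(A) = P(A|B)P(B) + P(A|B')P(B') = 3/7*7/15 + 6/13*8/15 = 29/65
P(B|A) = P(A|B)P(B)/P(A) = (1/5)/(29/65) = 13/29

13/29


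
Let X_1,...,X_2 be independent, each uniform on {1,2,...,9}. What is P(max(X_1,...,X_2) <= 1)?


P(max <= 1) = P(all X_i <= 1) = (P(X_1 <= 1))^2
= (1/9)^2 = 1/81

1/81


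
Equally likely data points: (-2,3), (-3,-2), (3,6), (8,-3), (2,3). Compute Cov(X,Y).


E[X]=8/5, E[Y]=7/5, E[XY]=0
Cov(X,Y) = E[XY] - E[X]E[Y] = 0 - 8/5*7/5 = -56/25

-56/25


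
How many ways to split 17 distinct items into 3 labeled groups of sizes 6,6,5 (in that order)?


17! = 355687428096000
Denominator: 6!=720 * 6!=720 * 5!=120
Coefficient = 355687428096000 / 62208000 = 5717712

5717712


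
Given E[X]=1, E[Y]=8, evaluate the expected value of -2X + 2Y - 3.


E[-2X + 2Y - 3] = -2*E[X] + 2*E[Y] - 3
= (-2)*(1) + (2)*(8) + (-3)
= -2 + 16 - 3 = 11

11


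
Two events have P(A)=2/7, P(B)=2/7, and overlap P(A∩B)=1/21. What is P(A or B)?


P(A∪B) = P(A) + P(B) - P(A∩B)
= 2/7 + 2/7 - 1/21 = 11/21

11/21


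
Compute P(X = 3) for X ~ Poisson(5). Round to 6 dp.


P(X=3) = e^(-5) * 5^3 / 3!
≈ 0.006737946999 * 125 / 6
≈ 0.140374

0.140374


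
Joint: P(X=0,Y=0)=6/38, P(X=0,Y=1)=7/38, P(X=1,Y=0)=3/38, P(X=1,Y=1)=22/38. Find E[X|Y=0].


P(Y=0) = 9/38
E[X|Y=0] = (0*6 + 1*3)/9 = 3/9 = 1/3

1/3


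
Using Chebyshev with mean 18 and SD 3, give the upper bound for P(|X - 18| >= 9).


k = 9/3 = 3
Chebyshev: P(|X-mu| >= k*sigma) <= 1/k^2 = 1/3^2 = 1/9

1/9


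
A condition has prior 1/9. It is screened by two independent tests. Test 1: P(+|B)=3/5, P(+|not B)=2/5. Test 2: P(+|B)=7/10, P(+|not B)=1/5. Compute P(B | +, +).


After test 1: P(+) = 3/5*1/9 + 2/5*8/9 = 19/45
P(B|+) = (1/15)/(19/45) = 3/19
After test 2 (use post1 as new prior): P(+) = 7/10*3/19 + 1/5*16/19 = 53/190
P(B|+,+) = (21/190)/(53/190) = 21/53

21/53


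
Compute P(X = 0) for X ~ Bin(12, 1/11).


P(X=0) = C(12,0) * p^0 * (1-p)^12
= 1 * 1 * 1000000000000/3138428376721
= 1000000000000/3138428376721

1000000000000/3138428376721


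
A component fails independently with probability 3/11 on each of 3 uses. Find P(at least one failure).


P(at least one) = 1 - P(none)
P(none) = (1 - 3/11)^3 = (8/11)^3 = 512/1331
P(at least one) = 1 - 512/1331 = 819/1331

819/1331
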